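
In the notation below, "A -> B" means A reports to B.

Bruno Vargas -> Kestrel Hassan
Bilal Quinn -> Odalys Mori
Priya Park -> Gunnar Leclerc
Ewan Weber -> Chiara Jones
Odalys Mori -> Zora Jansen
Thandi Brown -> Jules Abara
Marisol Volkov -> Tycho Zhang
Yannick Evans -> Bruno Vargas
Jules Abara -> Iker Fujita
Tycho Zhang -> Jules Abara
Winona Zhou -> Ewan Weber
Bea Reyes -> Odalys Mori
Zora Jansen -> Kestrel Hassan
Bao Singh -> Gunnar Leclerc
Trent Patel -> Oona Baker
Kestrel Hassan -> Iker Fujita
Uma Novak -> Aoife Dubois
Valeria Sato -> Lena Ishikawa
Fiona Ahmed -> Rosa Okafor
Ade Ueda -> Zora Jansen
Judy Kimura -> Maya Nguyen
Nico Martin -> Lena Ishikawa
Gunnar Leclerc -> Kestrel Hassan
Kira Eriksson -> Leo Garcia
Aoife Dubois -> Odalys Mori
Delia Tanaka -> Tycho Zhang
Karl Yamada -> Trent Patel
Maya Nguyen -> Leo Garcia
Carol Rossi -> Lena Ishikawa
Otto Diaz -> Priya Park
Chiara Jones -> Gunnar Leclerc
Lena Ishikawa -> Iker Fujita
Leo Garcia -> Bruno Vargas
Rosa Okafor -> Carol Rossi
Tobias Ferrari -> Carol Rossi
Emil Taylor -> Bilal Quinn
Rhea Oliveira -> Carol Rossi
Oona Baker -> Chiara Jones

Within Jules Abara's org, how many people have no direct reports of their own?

3

The people in Jules Abara's organization with no one reporting to them are Thandi Brown, Marisol Volkov, Delia Tanaka. That is 3.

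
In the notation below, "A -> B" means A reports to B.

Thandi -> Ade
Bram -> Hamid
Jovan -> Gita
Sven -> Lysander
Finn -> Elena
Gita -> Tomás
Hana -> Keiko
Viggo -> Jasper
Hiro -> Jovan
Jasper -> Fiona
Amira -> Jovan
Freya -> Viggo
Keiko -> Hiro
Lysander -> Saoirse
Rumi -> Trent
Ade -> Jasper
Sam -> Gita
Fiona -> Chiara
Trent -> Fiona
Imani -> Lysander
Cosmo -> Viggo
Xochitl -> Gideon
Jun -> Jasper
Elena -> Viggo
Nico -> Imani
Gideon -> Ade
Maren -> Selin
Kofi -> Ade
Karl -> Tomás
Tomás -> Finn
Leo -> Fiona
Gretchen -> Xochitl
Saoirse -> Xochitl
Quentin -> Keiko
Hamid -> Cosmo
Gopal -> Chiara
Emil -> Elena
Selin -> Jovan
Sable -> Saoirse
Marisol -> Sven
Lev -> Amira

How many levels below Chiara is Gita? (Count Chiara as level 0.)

Chain from Gita up to Chiara: Gita → Tomás → Finn → Elena → Viggo → Jasper → Fiona → Chiara. That is 7 steps up, so Gita is 7 levels below Chiara.

7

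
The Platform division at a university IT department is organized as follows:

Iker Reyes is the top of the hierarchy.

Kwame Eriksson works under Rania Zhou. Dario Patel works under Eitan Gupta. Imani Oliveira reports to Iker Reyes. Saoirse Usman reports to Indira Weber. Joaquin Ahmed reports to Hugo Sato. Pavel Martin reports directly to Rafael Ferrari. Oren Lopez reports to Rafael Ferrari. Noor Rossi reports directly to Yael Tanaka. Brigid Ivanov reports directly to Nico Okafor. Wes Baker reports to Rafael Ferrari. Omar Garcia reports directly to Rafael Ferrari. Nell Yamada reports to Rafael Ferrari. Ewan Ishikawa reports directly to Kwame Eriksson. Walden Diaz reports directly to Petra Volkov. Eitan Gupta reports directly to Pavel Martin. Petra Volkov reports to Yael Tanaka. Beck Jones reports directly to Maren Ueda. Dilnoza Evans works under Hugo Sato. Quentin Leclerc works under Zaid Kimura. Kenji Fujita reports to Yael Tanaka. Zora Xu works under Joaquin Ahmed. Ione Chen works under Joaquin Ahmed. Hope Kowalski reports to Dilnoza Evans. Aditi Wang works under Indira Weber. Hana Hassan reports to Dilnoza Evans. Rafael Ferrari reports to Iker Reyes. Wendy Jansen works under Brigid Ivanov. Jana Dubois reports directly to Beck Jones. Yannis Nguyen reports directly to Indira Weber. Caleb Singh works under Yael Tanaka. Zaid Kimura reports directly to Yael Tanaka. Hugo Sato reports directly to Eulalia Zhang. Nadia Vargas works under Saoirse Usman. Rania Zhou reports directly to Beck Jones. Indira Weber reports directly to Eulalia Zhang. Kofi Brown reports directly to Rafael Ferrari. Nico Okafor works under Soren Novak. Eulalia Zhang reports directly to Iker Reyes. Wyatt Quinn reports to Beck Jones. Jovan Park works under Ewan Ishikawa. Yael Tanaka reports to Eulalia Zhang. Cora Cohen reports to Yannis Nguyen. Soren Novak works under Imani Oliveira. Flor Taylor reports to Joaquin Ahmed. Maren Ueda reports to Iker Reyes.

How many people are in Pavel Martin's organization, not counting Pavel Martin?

Pavel Martin directly manages Eitan Gupta. Under Eitan Gupta: Dario Patel (1). That's 2 in total.

2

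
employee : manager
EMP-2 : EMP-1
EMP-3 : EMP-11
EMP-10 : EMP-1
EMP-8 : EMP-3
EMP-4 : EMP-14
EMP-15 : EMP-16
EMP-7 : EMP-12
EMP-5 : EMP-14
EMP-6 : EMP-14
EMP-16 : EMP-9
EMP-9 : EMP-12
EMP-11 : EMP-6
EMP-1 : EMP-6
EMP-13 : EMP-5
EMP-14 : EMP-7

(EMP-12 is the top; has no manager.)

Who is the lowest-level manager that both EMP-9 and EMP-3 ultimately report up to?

EMP-12

EMP-9's chain of managers is EMP-12. EMP-3's chain of managers is EMP-11, EMP-6, EMP-14, EMP-7, EMP-12. The first manager that appears in both chains is EMP-12.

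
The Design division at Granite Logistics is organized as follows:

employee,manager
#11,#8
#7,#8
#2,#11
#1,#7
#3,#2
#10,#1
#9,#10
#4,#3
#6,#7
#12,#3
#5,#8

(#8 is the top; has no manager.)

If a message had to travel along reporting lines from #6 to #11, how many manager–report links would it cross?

3

#6 is 2 levels below #8, and #11 is 1 level below #8 (their lowest common manager). The shortest path runs up from #6 to #8 and back down to #11: 2 + 1 = 3 links.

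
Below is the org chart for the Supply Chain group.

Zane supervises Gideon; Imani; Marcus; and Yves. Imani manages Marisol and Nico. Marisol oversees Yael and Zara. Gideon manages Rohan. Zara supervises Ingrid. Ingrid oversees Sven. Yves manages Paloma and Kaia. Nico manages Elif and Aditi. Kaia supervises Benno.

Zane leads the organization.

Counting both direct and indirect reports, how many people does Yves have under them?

Yves directly manages Paloma, Kaia. Paloma has no reports. Under Kaia: Benno (1). So Yves's organization is 2 direct reports plus everyone under them: 1 + 2 = 3.

3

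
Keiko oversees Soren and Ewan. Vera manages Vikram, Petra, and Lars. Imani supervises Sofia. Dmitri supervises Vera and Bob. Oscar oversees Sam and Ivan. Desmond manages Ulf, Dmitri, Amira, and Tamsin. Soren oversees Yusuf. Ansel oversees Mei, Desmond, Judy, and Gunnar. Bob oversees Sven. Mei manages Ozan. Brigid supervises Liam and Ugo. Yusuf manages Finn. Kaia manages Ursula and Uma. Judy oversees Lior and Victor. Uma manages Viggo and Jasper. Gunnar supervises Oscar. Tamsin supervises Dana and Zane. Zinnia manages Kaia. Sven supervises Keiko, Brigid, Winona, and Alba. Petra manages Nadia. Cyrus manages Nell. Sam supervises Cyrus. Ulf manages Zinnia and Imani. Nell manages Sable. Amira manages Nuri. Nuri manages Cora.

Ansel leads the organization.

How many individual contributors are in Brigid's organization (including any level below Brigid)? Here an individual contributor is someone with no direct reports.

The people in Brigid's organization with no one reporting to them are Liam, Ugo. That is 2.

2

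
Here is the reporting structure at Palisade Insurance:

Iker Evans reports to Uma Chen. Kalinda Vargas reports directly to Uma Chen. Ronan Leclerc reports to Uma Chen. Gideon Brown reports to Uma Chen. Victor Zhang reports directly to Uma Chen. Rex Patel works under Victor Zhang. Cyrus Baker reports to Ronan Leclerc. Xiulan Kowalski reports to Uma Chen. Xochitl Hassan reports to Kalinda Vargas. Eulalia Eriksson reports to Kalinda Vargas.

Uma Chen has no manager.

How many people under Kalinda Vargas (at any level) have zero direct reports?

2

The people in Kalinda Vargas's organization with no one reporting to them are Eulalia Eriksson, Xochitl Hassan. That is 2.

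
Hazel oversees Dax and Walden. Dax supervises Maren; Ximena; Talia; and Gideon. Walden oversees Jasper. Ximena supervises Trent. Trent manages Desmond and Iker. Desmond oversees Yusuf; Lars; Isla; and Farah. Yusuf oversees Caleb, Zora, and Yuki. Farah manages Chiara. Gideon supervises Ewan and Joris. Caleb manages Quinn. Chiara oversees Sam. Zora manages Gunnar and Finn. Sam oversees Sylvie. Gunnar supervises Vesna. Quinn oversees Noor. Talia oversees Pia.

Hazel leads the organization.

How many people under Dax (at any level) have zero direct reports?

The people in Dax's organization with no one reporting to them are Pia, Joris, Ewan, Maren, Iker, Isla, Lars, Sylvie, Finn, Vesna, Yuki, Noor. That is 12.

12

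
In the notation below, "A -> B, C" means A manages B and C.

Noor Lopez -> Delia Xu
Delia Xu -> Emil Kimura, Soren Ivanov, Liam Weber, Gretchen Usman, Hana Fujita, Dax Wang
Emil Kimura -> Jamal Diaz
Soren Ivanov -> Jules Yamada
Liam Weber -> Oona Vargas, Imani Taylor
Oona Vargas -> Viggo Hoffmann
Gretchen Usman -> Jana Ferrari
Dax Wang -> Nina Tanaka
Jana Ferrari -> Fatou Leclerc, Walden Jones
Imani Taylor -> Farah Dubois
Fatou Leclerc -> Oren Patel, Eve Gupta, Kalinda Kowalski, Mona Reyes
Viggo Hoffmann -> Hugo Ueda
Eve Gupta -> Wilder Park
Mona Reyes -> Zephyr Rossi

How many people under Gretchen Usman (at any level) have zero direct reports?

5

The people in Gretchen Usman's organization with no one reporting to them are Walden Jones, Zephyr Rossi, Kalinda Kowalski, Wilder Park, Oren Patel. That is 5.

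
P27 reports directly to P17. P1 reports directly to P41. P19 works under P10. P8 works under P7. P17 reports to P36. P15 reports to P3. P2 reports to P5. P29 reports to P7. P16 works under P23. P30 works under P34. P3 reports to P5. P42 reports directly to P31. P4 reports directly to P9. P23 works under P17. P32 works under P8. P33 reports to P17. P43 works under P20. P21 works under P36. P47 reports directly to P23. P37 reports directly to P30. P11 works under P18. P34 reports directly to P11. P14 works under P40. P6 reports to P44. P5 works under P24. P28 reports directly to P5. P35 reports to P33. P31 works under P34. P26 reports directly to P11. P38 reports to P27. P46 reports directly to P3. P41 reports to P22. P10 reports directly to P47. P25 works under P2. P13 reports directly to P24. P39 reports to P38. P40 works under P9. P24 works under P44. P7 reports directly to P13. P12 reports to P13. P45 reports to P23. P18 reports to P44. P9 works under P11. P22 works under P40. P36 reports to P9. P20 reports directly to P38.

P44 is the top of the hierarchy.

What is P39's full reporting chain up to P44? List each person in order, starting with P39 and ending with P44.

P39 -> P38 -> P27 -> P17 -> P36 -> P9 -> P11 -> P18 -> P44

P39 reports to P38. P38 reports to P27. P27 reports to P17. P17 reports to P36. P36 reports to P9. P9 reports to P11. P11 reports to P18. P18 reports to P44. P44 is at the top.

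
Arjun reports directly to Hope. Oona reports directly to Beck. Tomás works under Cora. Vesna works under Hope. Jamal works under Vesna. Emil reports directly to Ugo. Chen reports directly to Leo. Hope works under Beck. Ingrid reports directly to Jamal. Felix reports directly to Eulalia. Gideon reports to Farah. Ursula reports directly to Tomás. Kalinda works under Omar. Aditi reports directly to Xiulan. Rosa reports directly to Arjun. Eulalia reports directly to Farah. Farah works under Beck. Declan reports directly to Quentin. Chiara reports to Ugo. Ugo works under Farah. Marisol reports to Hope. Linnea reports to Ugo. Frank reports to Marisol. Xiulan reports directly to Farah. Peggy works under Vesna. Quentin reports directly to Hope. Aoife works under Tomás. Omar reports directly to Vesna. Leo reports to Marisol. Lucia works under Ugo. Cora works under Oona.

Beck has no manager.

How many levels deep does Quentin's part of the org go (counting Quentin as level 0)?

The longest chain under Quentin runs Quentin → Declan, which is 1 level below Quentin.

1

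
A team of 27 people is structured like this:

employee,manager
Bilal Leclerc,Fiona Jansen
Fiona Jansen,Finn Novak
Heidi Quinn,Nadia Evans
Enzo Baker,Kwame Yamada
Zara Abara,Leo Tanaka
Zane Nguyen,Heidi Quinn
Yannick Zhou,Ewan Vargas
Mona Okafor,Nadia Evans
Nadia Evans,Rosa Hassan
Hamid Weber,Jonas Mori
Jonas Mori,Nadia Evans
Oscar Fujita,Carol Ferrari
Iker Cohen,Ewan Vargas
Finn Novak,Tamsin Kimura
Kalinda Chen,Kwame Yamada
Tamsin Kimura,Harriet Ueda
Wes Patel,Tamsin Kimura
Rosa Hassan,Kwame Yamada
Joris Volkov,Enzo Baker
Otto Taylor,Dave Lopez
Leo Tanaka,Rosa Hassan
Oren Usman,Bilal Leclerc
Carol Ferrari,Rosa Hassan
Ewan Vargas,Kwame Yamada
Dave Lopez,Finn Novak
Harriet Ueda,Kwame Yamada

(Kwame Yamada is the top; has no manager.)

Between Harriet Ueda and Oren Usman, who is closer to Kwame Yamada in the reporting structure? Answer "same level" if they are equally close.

Harriet Ueda is 1 level below Kwame Yamada; Oren Usman is 6. Harriet Ueda is higher.

Harriet Ueda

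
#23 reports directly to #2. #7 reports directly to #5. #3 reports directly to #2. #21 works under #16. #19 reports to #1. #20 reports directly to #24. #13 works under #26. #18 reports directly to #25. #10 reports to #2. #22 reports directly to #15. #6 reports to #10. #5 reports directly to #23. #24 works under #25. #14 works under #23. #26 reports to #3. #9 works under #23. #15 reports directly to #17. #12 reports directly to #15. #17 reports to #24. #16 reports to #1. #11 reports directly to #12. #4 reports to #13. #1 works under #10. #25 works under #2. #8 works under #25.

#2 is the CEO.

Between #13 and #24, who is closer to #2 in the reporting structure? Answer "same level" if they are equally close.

#13 is 3 levels below #2; #24 is 2. #24 is higher.

#24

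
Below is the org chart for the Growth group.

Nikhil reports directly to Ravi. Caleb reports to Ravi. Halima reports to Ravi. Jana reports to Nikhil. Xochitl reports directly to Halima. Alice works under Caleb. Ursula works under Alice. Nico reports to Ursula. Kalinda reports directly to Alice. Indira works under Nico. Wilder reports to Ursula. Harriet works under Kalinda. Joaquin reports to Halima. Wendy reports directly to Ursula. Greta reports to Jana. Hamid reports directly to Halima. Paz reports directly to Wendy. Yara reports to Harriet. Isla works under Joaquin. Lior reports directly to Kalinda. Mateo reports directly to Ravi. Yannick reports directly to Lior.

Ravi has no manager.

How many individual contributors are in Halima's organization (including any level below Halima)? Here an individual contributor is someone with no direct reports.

3

The people in Halima's organization with no one reporting to them are Hamid, Isla, Xochitl. That is 3.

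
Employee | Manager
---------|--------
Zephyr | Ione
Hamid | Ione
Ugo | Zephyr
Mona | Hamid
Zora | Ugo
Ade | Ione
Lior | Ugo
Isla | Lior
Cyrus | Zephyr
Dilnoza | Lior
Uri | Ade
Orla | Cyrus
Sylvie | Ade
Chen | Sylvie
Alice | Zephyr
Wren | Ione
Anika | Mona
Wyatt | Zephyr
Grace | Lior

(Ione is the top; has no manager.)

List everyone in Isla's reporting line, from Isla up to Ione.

Isla -> Lior -> Ugo -> Zephyr -> Ione

Isla reports to Lior. Lior reports to Ugo. Ugo reports to Zephyr. Zephyr reports to Ione. Ione is at the top.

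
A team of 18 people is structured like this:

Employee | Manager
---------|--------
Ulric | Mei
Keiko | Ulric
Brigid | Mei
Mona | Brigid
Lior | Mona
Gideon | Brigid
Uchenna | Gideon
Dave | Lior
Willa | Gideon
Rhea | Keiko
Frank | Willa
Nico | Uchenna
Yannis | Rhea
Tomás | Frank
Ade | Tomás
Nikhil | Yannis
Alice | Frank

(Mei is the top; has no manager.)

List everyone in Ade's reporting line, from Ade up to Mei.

Ade -> Tomás -> Frank -> Willa -> Gideon -> Brigid -> Mei

Ade reports to Tomás. Tomás reports to Frank. Frank reports to Willa. Willa reports to Gideon. Gideon reports to Brigid. Brigid reports to Mei. Mei is at the top.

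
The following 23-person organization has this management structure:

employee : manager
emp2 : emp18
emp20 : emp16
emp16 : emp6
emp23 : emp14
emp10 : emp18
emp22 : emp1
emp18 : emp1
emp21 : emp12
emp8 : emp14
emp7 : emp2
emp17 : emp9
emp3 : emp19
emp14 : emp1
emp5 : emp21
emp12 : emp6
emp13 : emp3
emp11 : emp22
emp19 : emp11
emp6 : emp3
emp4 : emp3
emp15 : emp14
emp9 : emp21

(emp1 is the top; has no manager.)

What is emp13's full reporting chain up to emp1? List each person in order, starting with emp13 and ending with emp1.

emp13 -> emp3 -> emp19 -> emp11 -> emp22 -> emp1

emp13 reports to emp3. emp3 reports to emp19. emp19 reports to emp11. emp11 reports to emp22. emp22 reports to emp1. emp1 is at the top.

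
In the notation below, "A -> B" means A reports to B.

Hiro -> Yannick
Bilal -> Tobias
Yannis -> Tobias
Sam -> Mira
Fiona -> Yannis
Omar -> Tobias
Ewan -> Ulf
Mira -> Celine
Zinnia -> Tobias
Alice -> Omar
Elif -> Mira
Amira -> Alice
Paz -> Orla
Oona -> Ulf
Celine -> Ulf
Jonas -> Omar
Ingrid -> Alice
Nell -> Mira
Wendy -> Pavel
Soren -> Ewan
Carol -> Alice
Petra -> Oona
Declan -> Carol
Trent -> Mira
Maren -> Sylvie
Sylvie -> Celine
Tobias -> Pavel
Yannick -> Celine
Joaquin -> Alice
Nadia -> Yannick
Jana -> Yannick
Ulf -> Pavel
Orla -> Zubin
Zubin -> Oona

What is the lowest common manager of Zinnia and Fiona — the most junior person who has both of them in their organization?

Zinnia's chain of managers is Tobias, Pavel. Fiona's chain of managers is Yannis, Tobias, Pavel. The first manager that appears in both chains is Tobias.

Tobias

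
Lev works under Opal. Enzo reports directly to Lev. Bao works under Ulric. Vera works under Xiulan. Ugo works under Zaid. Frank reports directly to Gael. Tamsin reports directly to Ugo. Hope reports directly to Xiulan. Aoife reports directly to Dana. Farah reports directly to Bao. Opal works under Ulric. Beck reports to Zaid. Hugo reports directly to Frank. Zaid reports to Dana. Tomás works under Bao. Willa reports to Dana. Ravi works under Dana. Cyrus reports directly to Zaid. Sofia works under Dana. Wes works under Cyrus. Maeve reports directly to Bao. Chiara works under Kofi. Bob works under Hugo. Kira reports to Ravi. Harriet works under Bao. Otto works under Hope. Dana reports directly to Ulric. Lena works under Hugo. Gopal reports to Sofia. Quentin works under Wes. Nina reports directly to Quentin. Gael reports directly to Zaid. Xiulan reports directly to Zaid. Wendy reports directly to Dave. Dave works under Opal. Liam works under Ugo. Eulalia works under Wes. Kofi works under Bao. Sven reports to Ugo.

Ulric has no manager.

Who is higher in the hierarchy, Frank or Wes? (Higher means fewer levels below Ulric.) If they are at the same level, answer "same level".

Both Frank and Wes are 4 levels below Ulric.

same level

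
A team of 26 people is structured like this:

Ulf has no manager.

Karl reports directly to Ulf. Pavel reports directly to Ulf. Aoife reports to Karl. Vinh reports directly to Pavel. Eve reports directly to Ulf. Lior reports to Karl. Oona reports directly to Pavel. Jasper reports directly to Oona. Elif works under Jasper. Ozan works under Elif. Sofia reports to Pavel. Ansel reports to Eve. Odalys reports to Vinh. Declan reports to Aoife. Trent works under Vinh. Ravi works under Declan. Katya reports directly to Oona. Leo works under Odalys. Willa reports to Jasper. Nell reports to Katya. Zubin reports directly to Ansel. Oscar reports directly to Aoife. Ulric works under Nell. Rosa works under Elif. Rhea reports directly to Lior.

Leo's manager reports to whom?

Vinh

Leo reports to Odalys, and Odalys reports to Vinh. So Leo's skip-level manager is Vinh.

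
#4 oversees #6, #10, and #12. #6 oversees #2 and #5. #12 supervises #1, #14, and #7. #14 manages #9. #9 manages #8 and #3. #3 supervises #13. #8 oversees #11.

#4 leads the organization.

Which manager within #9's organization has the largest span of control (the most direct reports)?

Direct-report counts within #9's organization: #9 has 2; #8 has 1; #3 has 1. The largest is 2, held by #9.

#9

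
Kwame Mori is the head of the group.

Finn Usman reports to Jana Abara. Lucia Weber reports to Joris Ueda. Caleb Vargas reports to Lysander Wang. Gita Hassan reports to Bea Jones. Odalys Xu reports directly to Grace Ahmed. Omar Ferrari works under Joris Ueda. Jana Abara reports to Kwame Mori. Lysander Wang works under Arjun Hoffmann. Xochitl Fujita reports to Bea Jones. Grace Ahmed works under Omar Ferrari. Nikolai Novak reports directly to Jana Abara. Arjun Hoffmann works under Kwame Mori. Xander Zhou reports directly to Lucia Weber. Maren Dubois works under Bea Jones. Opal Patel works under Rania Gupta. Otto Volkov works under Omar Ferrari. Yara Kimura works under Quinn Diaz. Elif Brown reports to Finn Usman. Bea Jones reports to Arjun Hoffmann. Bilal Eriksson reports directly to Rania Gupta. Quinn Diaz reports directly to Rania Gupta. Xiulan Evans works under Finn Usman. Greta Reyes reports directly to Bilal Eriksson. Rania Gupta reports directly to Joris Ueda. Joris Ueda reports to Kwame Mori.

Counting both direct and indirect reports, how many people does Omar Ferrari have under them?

3

Omar Ferrari directly manages Otto Volkov, Grace Ahmed. Otto Volkov has no reports. Under Grace Ahmed: Odalys Xu (1). So Omar Ferrari's organization is 2 direct reports plus everyone under them: 1 + 2 = 3.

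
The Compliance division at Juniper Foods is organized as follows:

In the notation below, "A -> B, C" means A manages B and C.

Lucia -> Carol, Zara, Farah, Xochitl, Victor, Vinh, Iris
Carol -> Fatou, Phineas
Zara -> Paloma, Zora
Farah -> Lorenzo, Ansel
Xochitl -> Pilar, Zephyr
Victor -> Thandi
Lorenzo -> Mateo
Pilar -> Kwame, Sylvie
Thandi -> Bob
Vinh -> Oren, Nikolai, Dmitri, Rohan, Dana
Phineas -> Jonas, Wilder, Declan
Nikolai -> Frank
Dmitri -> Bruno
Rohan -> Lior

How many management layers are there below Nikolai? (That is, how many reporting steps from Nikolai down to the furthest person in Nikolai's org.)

The longest chain under Nikolai runs Nikolai → Frank, which is 1 level below Nikolai.

1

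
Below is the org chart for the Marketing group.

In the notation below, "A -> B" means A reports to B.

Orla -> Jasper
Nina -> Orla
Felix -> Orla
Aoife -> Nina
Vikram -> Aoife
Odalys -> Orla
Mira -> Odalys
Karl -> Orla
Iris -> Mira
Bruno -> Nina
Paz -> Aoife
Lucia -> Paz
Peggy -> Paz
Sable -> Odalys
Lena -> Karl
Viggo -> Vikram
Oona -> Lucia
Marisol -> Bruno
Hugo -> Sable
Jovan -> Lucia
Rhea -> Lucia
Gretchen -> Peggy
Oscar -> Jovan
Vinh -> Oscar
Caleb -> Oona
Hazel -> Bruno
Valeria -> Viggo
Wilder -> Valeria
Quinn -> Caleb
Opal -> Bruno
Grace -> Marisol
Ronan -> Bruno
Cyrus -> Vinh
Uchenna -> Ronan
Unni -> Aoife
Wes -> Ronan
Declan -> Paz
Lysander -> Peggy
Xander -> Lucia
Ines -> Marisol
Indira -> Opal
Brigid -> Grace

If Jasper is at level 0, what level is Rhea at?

Chain from Rhea up to Jasper: Rhea → Lucia → Paz → Aoife → Nina → Orla → Jasper. That is 6 steps up, so Rhea is 6 levels below Jasper.

6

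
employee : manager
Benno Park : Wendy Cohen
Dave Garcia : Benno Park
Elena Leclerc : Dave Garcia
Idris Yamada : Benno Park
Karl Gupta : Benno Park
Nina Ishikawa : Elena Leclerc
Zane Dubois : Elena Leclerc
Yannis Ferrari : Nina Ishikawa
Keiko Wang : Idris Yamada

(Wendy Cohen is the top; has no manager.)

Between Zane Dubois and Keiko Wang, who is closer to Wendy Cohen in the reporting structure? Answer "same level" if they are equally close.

Keiko Wang

Zane Dubois is 4 levels below Wendy Cohen; Keiko Wang is 3. Keiko Wang is higher.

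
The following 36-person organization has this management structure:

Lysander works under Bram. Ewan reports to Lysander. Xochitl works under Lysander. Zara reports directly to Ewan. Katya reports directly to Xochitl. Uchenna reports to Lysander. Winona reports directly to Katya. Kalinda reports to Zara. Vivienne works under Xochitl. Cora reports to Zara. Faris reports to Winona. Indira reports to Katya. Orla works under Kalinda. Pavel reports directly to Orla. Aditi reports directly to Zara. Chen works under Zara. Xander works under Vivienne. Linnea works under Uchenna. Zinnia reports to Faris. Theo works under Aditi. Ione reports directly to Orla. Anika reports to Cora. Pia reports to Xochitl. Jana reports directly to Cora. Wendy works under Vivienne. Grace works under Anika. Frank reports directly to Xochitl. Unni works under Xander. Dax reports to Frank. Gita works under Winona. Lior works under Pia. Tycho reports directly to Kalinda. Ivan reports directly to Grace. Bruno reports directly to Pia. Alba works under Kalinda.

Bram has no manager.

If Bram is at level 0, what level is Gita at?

5

Chain from Gita up to Bram: Gita → Winona → Katya → Xochitl → Lysander → Bram. That is 5 steps up, so Gita is 5 levels below Bram.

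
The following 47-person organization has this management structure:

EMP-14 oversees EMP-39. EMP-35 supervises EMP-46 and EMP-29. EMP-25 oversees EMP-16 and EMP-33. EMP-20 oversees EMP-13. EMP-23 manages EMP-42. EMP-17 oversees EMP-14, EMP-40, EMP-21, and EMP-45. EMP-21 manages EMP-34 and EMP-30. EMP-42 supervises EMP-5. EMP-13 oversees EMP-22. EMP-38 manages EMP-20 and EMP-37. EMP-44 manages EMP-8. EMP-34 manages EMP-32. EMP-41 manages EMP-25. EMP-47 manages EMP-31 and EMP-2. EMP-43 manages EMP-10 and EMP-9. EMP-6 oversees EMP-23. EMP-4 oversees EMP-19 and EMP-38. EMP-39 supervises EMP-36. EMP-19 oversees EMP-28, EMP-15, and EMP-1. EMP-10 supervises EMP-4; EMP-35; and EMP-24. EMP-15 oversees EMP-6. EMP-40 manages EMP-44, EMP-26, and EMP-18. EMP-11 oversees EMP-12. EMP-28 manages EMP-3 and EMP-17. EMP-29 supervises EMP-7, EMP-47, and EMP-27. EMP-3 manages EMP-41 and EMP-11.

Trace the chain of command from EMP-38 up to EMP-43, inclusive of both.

EMP-38 -> EMP-4 -> EMP-10 -> EMP-43

EMP-38 reports to EMP-4. EMP-4 reports to EMP-10. EMP-10 reports to EMP-43. EMP-43 is at the top.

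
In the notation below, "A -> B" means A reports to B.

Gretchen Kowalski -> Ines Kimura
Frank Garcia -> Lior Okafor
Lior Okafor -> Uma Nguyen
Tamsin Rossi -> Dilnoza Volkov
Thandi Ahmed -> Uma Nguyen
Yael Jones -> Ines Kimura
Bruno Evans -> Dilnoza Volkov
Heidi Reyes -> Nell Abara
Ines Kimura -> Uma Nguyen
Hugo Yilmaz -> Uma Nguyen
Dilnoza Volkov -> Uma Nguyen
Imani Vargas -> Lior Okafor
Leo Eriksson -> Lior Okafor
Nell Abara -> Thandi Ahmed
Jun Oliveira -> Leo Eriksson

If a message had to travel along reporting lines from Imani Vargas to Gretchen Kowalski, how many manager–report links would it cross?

Imani Vargas is 2 levels below Uma Nguyen, and Gretchen Kowalski is 2 levels below Uma Nguyen (their lowest common manager). The shortest path runs up from Imani Vargas to Uma Nguyen and back down to Gretchen Kowalski: 2 + 2 = 4 links.

4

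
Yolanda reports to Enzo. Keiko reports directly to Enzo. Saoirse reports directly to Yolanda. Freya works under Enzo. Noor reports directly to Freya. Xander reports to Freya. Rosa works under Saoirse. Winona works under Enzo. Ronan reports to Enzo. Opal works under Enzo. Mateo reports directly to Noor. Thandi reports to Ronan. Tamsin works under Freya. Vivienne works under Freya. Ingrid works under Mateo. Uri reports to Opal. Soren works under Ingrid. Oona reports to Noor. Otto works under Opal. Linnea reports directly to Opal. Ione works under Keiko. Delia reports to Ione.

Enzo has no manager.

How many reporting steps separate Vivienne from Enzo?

2

Chain from Vivienne up to Enzo: Vivienne → Freya → Enzo. That is 2 steps up, so Vivienne is 2 levels below Enzo.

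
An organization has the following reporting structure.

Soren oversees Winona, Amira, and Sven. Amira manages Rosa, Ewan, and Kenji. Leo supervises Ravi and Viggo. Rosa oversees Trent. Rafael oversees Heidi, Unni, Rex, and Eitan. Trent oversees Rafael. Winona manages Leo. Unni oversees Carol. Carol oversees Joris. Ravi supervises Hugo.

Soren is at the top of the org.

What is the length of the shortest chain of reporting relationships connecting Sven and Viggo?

4

Sven is 1 level below Soren, and Viggo is 3 levels below Soren (their lowest common manager). The shortest path runs up from Sven to Soren and back down to Viggo: 1 + 3 = 4 links.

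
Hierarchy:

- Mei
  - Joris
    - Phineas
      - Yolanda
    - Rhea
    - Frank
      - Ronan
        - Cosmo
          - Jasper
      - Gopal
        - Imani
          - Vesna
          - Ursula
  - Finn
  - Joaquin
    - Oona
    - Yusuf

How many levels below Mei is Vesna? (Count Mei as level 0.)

5

Chain from Vesna up to Mei: Vesna → Imani → Gopal → Frank → Joris → Mei. That is 5 steps up, so Vesna is 5 levels below Mei.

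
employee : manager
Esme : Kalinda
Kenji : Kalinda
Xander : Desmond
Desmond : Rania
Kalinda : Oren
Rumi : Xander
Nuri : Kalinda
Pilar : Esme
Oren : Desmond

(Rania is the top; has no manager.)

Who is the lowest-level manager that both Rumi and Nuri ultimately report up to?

Desmond

Rumi's chain of managers is Xander, Desmond, Rania. Nuri's chain of managers is Kalinda, Oren, Desmond, Rania. The first manager that appears in both chains is Desmond.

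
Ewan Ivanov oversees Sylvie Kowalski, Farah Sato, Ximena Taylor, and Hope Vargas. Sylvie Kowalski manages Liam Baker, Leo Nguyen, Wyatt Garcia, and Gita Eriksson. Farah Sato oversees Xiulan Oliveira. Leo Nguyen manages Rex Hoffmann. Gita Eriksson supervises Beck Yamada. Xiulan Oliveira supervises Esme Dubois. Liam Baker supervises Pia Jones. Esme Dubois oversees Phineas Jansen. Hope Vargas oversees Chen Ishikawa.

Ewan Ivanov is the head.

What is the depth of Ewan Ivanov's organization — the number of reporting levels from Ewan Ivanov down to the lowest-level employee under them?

The longest chain under Ewan Ivanov runs Ewan Ivanov → Farah Sato → Xiulan Oliveira → Esme Dubois → Phineas Jansen, which is 4 levels below Ewan Ivanov.

4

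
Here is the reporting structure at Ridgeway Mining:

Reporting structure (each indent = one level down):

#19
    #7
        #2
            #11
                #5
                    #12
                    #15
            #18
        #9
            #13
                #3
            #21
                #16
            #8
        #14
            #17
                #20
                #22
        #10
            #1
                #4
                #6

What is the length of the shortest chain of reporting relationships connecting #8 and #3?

3

#8 is 1 level below #9, and #3 is 2 levels below #9 (their lowest common manager). The shortest path runs up from #8 to #9 and back down to #3: 1 + 2 = 3 links.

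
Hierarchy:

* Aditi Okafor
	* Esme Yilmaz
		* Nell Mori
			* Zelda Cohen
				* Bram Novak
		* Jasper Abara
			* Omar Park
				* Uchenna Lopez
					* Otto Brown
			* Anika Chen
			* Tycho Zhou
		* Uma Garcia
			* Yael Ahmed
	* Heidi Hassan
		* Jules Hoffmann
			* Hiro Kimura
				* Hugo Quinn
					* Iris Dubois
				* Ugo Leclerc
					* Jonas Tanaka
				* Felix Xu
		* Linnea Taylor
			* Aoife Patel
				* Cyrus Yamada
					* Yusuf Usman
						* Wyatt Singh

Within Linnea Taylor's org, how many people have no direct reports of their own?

The only person in Linnea Taylor's organization with no one reporting to them is Wyatt Singh. That is 1.

1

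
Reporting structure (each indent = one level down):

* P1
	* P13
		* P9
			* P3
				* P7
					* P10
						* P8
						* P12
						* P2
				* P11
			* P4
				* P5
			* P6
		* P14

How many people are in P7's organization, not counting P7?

4

P7 directly manages P10. Under P10: P2, P12, P8 (3). That's 4 in total.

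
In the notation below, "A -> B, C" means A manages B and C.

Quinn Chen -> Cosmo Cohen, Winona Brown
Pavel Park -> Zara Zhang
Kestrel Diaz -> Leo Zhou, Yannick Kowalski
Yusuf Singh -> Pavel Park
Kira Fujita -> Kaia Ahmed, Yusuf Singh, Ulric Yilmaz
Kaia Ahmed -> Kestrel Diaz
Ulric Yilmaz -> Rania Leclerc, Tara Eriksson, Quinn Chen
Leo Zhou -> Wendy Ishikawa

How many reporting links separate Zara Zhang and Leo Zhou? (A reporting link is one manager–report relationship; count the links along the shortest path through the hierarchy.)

Zara Zhang is 3 levels below Kira Fujita, and Leo Zhou is 3 levels below Kira Fujita (their lowest common manager). The shortest path runs up from Zara Zhang to Kira Fujita and back down to Leo Zhou: 3 + 3 = 6 links.

6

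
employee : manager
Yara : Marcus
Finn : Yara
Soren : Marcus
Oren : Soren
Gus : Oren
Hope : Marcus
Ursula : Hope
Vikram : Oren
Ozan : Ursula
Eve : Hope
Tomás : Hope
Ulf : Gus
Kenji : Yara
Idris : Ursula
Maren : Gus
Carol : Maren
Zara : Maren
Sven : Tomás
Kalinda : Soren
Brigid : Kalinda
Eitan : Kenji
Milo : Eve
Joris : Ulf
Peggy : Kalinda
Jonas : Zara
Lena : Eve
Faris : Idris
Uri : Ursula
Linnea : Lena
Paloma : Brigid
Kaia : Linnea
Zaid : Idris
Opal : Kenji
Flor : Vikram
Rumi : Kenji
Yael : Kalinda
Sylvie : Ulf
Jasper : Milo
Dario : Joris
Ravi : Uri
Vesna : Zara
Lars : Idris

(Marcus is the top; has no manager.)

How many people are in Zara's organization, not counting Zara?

2

Zara directly manages Jonas, Vesna. Jonas has no reports. Vesna has no reports. So Zara's organization is 2 direct reports plus everyone under them: 1 + 1 = 2.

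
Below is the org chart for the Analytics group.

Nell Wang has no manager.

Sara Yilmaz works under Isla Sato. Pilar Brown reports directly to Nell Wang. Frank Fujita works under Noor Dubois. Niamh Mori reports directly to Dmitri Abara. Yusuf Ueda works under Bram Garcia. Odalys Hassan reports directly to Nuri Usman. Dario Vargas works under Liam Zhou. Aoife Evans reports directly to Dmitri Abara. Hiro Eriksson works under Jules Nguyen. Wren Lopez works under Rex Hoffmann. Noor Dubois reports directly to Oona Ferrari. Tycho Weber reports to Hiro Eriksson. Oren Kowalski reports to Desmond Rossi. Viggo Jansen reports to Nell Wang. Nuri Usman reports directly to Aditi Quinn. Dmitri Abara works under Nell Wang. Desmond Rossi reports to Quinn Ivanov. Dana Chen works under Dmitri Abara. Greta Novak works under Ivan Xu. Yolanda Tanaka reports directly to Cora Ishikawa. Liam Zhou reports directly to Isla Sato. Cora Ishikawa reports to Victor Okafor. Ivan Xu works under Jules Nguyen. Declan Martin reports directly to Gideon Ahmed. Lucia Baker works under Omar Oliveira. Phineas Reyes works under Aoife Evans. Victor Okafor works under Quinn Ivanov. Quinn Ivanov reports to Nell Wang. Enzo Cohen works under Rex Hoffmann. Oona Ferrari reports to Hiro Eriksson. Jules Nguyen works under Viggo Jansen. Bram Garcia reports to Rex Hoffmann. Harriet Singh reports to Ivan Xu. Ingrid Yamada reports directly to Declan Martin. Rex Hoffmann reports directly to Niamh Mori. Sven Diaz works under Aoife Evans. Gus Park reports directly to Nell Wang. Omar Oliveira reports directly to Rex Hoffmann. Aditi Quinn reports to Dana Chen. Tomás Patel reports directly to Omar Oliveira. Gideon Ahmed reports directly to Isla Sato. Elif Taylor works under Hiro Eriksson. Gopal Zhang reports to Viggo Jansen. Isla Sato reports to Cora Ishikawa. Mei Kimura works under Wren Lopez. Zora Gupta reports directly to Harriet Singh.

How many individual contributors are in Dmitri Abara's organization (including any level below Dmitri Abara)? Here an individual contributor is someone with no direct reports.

8

The people in Dmitri Abara's organization with no one reporting to them are Phineas Reyes, Sven Diaz, Odalys Hassan, Enzo Cohen, Lucia Baker, Tomás Patel, Mei Kimura, Yusuf Ueda. That is 8.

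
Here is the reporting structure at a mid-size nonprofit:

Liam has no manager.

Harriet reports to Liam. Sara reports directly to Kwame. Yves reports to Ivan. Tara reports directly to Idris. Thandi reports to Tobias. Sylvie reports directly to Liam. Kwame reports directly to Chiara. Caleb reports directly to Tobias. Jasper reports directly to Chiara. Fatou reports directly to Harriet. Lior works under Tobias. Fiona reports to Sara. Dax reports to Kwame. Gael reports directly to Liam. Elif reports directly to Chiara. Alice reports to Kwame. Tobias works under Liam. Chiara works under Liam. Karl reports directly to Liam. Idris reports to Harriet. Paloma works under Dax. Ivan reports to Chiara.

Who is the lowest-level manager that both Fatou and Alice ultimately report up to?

Fatou's chain of managers is Harriet, Liam. Alice's chain of managers is Kwame, Chiara, Liam. The first manager that appears in both chains is Liam.

Liam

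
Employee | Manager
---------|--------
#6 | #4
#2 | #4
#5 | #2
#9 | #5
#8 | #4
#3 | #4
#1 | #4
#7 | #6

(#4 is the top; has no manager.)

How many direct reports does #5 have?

1

#5 directly manages #9. That is 1 direct report.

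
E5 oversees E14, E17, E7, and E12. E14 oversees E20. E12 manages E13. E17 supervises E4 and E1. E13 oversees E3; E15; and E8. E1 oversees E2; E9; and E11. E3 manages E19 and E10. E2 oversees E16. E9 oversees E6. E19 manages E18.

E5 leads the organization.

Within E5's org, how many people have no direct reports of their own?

10

The people in E5's organization with no one reporting to them are E7, E4, E11, E6, E16, E8, E15, E10, E18, E20. That is 10.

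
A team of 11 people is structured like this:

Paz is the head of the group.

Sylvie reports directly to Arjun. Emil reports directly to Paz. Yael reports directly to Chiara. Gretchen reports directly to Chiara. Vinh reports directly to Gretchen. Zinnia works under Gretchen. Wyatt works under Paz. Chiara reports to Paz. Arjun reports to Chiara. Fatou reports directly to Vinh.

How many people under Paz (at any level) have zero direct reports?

6

The people in Paz's organization with no one reporting to them are Wyatt, Emil, Yael, Fatou, Zinnia, Sylvie. That is 6.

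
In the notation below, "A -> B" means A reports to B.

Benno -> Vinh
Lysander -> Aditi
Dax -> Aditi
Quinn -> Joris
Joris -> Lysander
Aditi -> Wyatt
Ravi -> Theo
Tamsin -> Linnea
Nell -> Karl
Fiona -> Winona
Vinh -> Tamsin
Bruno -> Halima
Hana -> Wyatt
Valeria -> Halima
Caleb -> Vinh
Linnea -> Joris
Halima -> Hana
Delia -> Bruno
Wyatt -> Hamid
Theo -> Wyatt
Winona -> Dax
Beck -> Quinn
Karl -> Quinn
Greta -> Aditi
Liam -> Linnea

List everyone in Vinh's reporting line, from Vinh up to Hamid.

Vinh reports to Tamsin. Tamsin reports to Linnea. Linnea reports to Joris. Joris reports to Lysander. Lysander reports to Aditi. Aditi reports to Wyatt. Wyatt reports to Hamid. Hamid is at the top.

Vinh -> Tamsin -> Linnea -> Joris -> Lysander -> Aditi -> Wyatt -> Hamid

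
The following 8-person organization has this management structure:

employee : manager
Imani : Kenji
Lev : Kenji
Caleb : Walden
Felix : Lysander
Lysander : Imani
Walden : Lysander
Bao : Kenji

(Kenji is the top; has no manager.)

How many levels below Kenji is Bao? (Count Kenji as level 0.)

1

Chain from Bao up to Kenji: Bao → Kenji. That is 1 step up, so Bao is 1 level below Kenji.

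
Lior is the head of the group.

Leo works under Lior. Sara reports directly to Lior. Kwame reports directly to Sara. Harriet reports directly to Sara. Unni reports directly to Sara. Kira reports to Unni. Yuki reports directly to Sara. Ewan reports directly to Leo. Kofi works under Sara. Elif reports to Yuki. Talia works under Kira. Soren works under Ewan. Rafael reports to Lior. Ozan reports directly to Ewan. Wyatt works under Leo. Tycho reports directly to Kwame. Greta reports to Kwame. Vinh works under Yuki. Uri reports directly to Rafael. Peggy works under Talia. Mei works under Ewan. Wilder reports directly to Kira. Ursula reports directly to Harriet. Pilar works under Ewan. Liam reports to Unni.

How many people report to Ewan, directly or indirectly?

4

Ewan directly manages Soren, Ozan, Mei, Pilar. Soren has no reports. Ozan has no reports. Mei has no reports. Pilar has no reports. So Ewan's organization is 4 direct reports plus everyone under them: 1 + 1 + 1 + 1 = 4.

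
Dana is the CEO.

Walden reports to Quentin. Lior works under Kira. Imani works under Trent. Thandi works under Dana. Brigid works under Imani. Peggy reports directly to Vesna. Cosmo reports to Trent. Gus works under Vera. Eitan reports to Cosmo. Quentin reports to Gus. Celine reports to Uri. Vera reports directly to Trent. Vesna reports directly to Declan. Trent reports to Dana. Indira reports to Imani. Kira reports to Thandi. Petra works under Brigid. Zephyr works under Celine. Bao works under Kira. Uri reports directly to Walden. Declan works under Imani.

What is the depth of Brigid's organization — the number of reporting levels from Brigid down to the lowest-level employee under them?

1

The longest chain under Brigid runs Brigid → Petra, which is 1 level below Brigid.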